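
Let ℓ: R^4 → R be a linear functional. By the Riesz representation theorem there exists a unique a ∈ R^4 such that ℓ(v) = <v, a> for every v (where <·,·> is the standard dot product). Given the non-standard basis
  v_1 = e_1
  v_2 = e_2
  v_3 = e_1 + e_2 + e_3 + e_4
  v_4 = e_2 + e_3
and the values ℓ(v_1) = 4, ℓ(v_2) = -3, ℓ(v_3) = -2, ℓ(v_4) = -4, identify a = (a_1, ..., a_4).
a = (4, -3, -1, -2)

Write a = (a_1, ..., a_4) in the standard basis. For each basis vector v_i, ℓ(v_i) = <v_i, a> is a linear equation in the a_j's. Collect the n equations into a matrix system V a = ℓ, where row i of V is v_i (expressed in the standard basis). Since V is invertible (lower-triangular with 1s on the diagonal, up to permutation), solve by back-substitution:
  V =
[[1, 0, 0, 0],
 [0, 1, 0, 0],
 [1, 1, 1, 1],
 [0, 1, 1, 0]]
  V a = (4, -3, -2, -4)
Solving gives a = (4, -3, -1, -2).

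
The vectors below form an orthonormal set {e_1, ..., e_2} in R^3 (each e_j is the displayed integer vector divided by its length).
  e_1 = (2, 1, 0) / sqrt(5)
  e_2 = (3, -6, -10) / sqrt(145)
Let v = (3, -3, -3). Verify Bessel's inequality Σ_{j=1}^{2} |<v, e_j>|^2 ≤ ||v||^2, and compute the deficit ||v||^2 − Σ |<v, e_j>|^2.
Σ |<v, e_j>|^2 = 702/29; ||v||^2 = 27; deficit = 81/29

Write each e_j = u_j / sqrt(<u_j, u_j>) where u_j is the displayed integer vector. Then <v, e_j> = <v, u_j> / sqrt(<u_j, u_j>), so |<v, e_j>|^2 = <v, u_j>^2 / <u_j, u_j>.
Coefficients: <v, e_1> = 3/sqrt(5), <v, e_2> = 57/sqrt(145).
Square and sum: Σ |<v, e_j>|^2 = 702/29.
Compute ||v||^2 = v·v = 27.
Deficit = 27 − 702/29 = 81/29 ≥ 0, confirming Bessel's inequality. (The deficit equals ||v − Σ <v,e_j> e_j||^2, the squared distance from v to span{e_j}.)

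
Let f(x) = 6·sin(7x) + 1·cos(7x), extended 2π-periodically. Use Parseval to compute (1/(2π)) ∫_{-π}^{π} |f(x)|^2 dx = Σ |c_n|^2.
Σ |c_n|^2 = 37/2

Expand |f|^2 and use orthogonality of {sin(nx), cos(mx)} on [-π, π]:
  ∫_{-π}^{π} sin(nx)^2 dx = π, ∫ cos(mx)^2 dx = π, and cross terms integrate to 0.
So ∫_{-π}^{π} f(x)^2 dx = 6^2 · π + 1^2 · π = (36 + 1)π.
Divide by 2π: (36 + 1)/2 = 37/2.
By Parseval, this equals Σ |c_n|^2.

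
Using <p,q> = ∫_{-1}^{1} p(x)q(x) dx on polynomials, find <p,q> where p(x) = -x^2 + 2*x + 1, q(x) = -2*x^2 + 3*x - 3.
<p,q> = -8/15

Expand the product: p(x)·q(x) = 2*x^4 - 7*x^3 + 7*x^2 - 3*x - 3.
∫_{-1}^{1} of each monomial x^k gives [2/(k+1) if k even, 0 if k odd]. Integrating term-by-term (or equivalently evaluating the antiderivative F(x) = 2*x^5/5 - 7*x^4/4 + 7*x^3/3 - 3*x^2/2 - 3*x at the endpoints):
  F(1) − F(−1) = -211/60 − (-179/60) = -8/15.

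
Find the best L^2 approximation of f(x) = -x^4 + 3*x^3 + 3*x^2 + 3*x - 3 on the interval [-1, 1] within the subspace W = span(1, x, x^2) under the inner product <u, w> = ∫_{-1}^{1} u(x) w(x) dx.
g(x) = 15*x^2/7 + 24*x/5 - 102/35

The best approximation g ∈ W is the orthogonal projection of f onto W. Writing g = a_0 + a_1 x + a_2 x^2, the coefficients solve the normal equations G · a = b where
  G_{ij} = <φ_i, φ_j> and b_i = <f, φ_i>, with φ_0 = 1, φ_1 = x, φ_2 = x^2.
G =
  [2, 0, 2/3]
  [0, 2/3, 0]
  [2/3, 0, 2/5],
b = (-22/5, 16/5, -38/35).
Solving gives a_0 = -102/35, a_1 = 24/5, a_2 = 15/7, so
  g(x) = 15*x^2/7 + 24*x/5 - 102/35.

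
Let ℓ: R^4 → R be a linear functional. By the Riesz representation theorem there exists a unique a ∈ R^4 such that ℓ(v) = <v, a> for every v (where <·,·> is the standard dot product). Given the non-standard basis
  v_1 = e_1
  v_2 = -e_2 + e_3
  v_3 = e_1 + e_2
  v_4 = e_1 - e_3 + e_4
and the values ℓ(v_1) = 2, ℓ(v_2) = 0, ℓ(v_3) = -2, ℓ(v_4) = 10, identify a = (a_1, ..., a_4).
a = (2, -4, -4, 4)

Write a = (a_1, ..., a_4) in the standard basis. For each basis vector v_i, ℓ(v_i) = <v_i, a> is a linear equation in the a_j's. Collect the n equations into a matrix system V a = ℓ, where row i of V is v_i (expressed in the standard basis). Since V is invertible (lower-triangular with 1s on the diagonal, up to permutation), solve by back-substitution:
  V =
[[1, 0, 0, 0],
 [0, -1, 1, 0],
 [1, 1, 0, 0],
 [1, 0, -1, 1]]
  V a = (2, 0, -2, 10)
Solving gives a = (2, -4, -4, 4).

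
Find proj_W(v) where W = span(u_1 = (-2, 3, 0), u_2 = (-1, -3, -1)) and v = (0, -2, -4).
proj_W(v) = (-48/47, -126/47, -44/47)

Set up U = [u_1 | ... | u_2] ∈ R^(3×2). The projector onto W = col(U) is P = U (U^T U)^(-1) U^T.
Compute U^T U =
  [13, -7]
  [-7, 11],
and U^T v = (-6, 10).
Solve U^T U · c = U^T v for the coefficients: c = (2/47, 44/47). The projection is proj_W(v) = U c.
Check: (v - proj_W(v)) · u_1 = 0  (should be 0).
Check: (v - proj_W(v)) · u_2 = 0  (should be 0).
Result: proj_W(v) = (-48/47, -126/47, -44/47).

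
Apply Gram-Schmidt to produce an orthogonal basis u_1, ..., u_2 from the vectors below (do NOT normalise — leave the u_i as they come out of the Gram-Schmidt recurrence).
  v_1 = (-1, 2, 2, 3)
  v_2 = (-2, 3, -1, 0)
Orthogonal basis:
  u_1 = (-1, 2, 2, 3)
  u_2 = (-5/3, 7/3, -5/3, -1)

Apply the Gram-Schmidt recurrence
  u_1 = v_1
  u_i = v_i − Σ_{j<i} ((v_i · u_j) / (u_j · u_j)) · u_j.

Step by step this gives:
  u_1 = (-1, 2, 2, 3)
  u_2 = (-5/3, 7/3, -5/3, -1)

Orthogonality check:
  u_2 · u_1 = 0 (should be 0)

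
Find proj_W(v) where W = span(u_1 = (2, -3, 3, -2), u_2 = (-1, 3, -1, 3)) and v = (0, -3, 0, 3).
proj_W(v) = (1/2, 0, 1, 1/2)

Set up U = [u_1 | ... | u_2] ∈ R^(4×2). The projector onto W = col(U) is P = U (U^T U)^(-1) U^T.
Compute U^T U =
  [26, -20]
  [-20, 20],
and U^T v = (3, 0).
Solve U^T U · c = U^T v for the coefficients: c = (1/2, 1/2). The projection is proj_W(v) = U c.
Check: (v - proj_W(v)) · u_1 = 0  (should be 0).
Check: (v - proj_W(v)) · u_2 = 0  (should be 0).
Result: proj_W(v) = (1/2, 0, 1, 1/2).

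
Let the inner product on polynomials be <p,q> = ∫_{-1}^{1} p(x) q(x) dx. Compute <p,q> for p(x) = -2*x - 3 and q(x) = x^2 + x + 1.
<p,q> = -28/3

Expand the product: p(x)·q(x) = -2*x^3 - 5*x^2 - 5*x - 3.
∫_{-1}^{1} of each monomial x^k gives [2/(k+1) if k even, 0 if k odd]. Integrating term-by-term (or equivalently evaluating the antiderivative F(x) = -x^4/2 - 5*x^3/3 - 5*x^2/2 - 3*x at the endpoints):
  F(1) − F(−1) = -23/3 − (5/3) = -28/3.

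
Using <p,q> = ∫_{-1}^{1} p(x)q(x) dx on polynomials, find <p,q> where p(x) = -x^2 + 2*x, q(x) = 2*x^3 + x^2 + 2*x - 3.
<p,q> = 88/15

Expand the product: p(x)·q(x) = -2*x^5 + 3*x^4 + 7*x^2 - 6*x.
∫_{-1}^{1} of each monomial x^k gives [2/(k+1) if k even, 0 if k odd]. Integrating term-by-term (or equivalently evaluating the antiderivative F(x) = -x^6/3 + 3*x^5/5 + 7*x^3/3 - 3*x^2 at the endpoints):
  F(1) − F(−1) = -2/5 − (-94/15) = 88/15.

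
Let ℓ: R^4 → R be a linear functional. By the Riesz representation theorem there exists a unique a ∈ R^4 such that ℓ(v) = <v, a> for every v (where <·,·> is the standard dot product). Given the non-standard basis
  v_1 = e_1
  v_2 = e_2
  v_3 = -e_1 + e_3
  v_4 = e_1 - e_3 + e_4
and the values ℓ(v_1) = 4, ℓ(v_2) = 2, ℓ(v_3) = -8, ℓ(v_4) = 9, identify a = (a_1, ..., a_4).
a = (4, 2, -4, 1)

Write a = (a_1, ..., a_4) in the standard basis. For each basis vector v_i, ℓ(v_i) = <v_i, a> is a linear equation in the a_j's. Collect the n equations into a matrix system V a = ℓ, where row i of V is v_i (expressed in the standard basis). Since V is invertible (lower-triangular with 1s on the diagonal, up to permutation), solve by back-substitution:
  V =
[[1, 0, 0, 0],
 [0, 1, 0, 0],
 [-1, 0, 1, 0],
 [1, 0, -1, 1]]
  V a = (4, 2, -8, 9)
Solving gives a = (4, 2, -4, 1).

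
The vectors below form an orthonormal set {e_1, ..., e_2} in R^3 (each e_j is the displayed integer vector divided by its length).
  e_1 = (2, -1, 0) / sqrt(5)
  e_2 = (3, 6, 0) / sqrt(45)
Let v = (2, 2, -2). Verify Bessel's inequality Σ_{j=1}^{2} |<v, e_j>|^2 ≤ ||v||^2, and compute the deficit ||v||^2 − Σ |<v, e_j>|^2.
Σ |<v, e_j>|^2 = 8; ||v||^2 = 12; deficit = 4

Write each e_j = u_j / sqrt(<u_j, u_j>) where u_j is the displayed integer vector. Then <v, e_j> = <v, u_j> / sqrt(<u_j, u_j>), so |<v, e_j>|^2 = <v, u_j>^2 / <u_j, u_j>.
Coefficients: <v, e_1> = 2/sqrt(5), <v, e_2> = 18/sqrt(45).
Square and sum: Σ |<v, e_j>|^2 = 8.
Compute ||v||^2 = v·v = 12.
Deficit = 12 − 8 = 4 ≥ 0, confirming Bessel's inequality. (The deficit equals ||v − Σ <v,e_j> e_j||^2, the squared distance from v to span{e_j}.)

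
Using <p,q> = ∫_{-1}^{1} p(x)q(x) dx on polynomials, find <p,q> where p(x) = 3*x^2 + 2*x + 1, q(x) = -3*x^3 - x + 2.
<p,q> = 64/15

Expand the product: p(x)·q(x) = -9*x^5 - 6*x^4 - 6*x^3 + 4*x^2 + 3*x + 2.
∫_{-1}^{1} of each monomial x^k gives [2/(k+1) if k even, 0 if k odd]. Integrating term-by-term (or equivalently evaluating the antiderivative F(x) = -3*x^6/2 - 6*x^5/5 - 3*x^4/2 + 4*x^3/3 + 3*x^2/2 + 2*x at the endpoints):
  F(1) − F(−1) = 19/30 − (-109/30) = 64/15.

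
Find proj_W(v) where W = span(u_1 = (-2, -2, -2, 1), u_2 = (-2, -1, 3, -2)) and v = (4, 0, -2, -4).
proj_W(v) = (50/23, 203/115, 3/23, 16/115)

Set up U = [u_1 | ... | u_2] ∈ R^(4×2). The projector onto W = col(U) is P = U (U^T U)^(-1) U^T.
Compute U^T U =
  [13, -2]
  [-2, 18],
and U^T v = (-8, -6).
Solve U^T U · c = U^T v for the coefficients: c = (-78/115, -47/115). The projection is proj_W(v) = U c.
Check: (v - proj_W(v)) · u_1 = 0  (should be 0).
Check: (v - proj_W(v)) · u_2 = 0  (should be 0).
Result: proj_W(v) = (50/23, 203/115, 3/23, 16/115).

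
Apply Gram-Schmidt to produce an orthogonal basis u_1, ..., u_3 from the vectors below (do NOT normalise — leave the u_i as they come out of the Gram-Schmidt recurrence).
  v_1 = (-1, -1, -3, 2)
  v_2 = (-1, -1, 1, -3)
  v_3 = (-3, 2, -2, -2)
Orthogonal basis:
  u_1 = (-1, -1, -3, 2)
  u_2 = (-22/15, -22/15, -2/5, -31/15)
  u_3 = (-226/131, 429/131, -145/131, -116/131)

Apply the Gram-Schmidt recurrence
  u_1 = v_1
  u_i = v_i − Σ_{j<i} ((v_i · u_j) / (u_j · u_j)) · u_j.

Step by step this gives:
  u_1 = (-1, -1, -3, 2)
  u_2 = (-22/15, -22/15, -2/5, -31/15)
  u_3 = (-226/131, 429/131, -145/131, -116/131)

Orthogonality check:
  u_2 · u_1 = 0 (should be 0)
  u_3 · u_1 = 0 (should be 0)
  u_3 · u_2 = 0 (should be 0)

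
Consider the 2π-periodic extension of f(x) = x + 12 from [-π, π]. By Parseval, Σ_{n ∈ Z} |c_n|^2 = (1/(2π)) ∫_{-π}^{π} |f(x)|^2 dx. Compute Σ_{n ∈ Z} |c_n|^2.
Σ |c_n|^2 = π^2/3 + 144

Expand and integrate term by term over [-π, π]:
  ∫ (x)^2 dx = 1·(2π^3/3); ∫ 2·1·(12)·x dx = 0 (odd integrand); ∫ 12^2 dx = 144·2π.
So (1/(2π)) ∫_{-π}^{π} (x + 12)^2 dx = 1π^2/3 + 144 = π^2/3 + 144.
Parseval ⇒ Σ |c_n|^2 = π^2/3 + 144.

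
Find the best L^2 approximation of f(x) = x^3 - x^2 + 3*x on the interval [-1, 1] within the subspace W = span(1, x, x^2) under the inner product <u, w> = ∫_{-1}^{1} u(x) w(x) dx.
g(x) = -x^2 + 18*x/5

The best approximation g ∈ W is the orthogonal projection of f onto W. Writing g = a_0 + a_1 x + a_2 x^2, the coefficients solve the normal equations G · a = b where
  G_{ij} = <φ_i, φ_j> and b_i = <f, φ_i>, with φ_0 = 1, φ_1 = x, φ_2 = x^2.
G =
  [2, 0, 2/3]
  [0, 2/3, 0]
  [2/3, 0, 2/5],
b = (-2/3, 12/5, -2/5).
Solving gives a_0 = 0, a_1 = 18/5, a_2 = -1, so
  g(x) = -x^2 + 18*x/5.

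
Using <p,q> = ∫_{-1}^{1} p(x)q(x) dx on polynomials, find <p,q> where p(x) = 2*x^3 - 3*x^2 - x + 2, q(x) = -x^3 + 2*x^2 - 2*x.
<p,q> = -6/35

Expand the product: p(x)·q(x) = -2*x^6 + 7*x^5 - 9*x^4 + 2*x^3 + 6*x^2 - 4*x.
∫_{-1}^{1} of each monomial x^k gives [2/(k+1) if k even, 0 if k odd]. Integrating term-by-term (or equivalently evaluating the antiderivative F(x) = -2*x^7/7 + 7*x^6/6 - 9*x^5/5 + x^4/2 + 2*x^3 - 2*x^2 at the endpoints):
  F(1) − F(−1) = -44/105 − (-26/105) = -6/35.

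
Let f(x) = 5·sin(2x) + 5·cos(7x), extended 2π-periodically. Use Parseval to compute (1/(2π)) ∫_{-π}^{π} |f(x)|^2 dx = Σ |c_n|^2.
Σ |c_n|^2 = 25

Expand |f|^2 and use orthogonality of {sin(nx), cos(mx)} on [-π, π]:
  ∫_{-π}^{π} sin(nx)^2 dx = π, ∫ cos(mx)^2 dx = π, and cross terms integrate to 0.
So ∫_{-π}^{π} f(x)^2 dx = 5^2 · π + 5^2 · π = (25 + 25)π.
Divide by 2π: (25 + 25)/2 = 25.
By Parseval, this equals Σ |c_n|^2.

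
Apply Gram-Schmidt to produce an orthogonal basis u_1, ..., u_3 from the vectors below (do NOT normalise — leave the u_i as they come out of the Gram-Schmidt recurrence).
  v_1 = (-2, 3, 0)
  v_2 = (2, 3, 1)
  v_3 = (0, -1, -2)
Orthogonal basis:
  u_1 = (-2, 3, 0)
  u_2 = (36/13, 24/13, 1)
  u_3 = (66/157, 44/157, -264/157)

Apply the Gram-Schmidt recurrence
  u_1 = v_1
  u_i = v_i − Σ_{j<i} ((v_i · u_j) / (u_j · u_j)) · u_j.

Step by step this gives:
  u_1 = (-2, 3, 0)
  u_2 = (36/13, 24/13, 1)
  u_3 = (66/157, 44/157, -264/157)

Orthogonality check:
  u_2 · u_1 = 0 (should be 0)
  u_3 · u_1 = 0 (should be 0)
  u_3 · u_2 = 0 (should be 0)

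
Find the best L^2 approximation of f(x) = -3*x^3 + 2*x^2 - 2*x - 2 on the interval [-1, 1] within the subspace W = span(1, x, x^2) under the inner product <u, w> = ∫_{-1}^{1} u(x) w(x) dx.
g(x) = 2*x^2 - 19*x/5 - 2

The best approximation g ∈ W is the orthogonal projection of f onto W. Writing g = a_0 + a_1 x + a_2 x^2, the coefficients solve the normal equations G · a = b where
  G_{ij} = <φ_i, φ_j> and b_i = <f, φ_i>, with φ_0 = 1, φ_1 = x, φ_2 = x^2.
G =
  [2, 0, 2/3]
  [0, 2/3, 0]
  [2/3, 0, 2/5],
b = (-8/3, -38/15, -8/15).
Solving gives a_0 = -2, a_1 = -19/5, a_2 = 2, so
  g(x) = 2*x^2 - 19*x/5 - 2.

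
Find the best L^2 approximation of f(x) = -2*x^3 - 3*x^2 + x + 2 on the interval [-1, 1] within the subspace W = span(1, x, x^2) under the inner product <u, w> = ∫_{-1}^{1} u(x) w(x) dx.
g(x) = -3*x^2 - x/5 + 2

The best approximation g ∈ W is the orthogonal projection of f onto W. Writing g = a_0 + a_1 x + a_2 x^2, the coefficients solve the normal equations G · a = b where
  G_{ij} = <φ_i, φ_j> and b_i = <f, φ_i>, with φ_0 = 1, φ_1 = x, φ_2 = x^2.
G =
  [2, 0, 2/3]
  [0, 2/3, 0]
  [2/3, 0, 2/5],
b = (2, -2/15, 2/15).
Solving gives a_0 = 2, a_1 = -1/5, a_2 = -3, so
  g(x) = -3*x^2 - x/5 + 2.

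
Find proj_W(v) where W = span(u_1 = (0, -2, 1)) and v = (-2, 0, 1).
proj_W(v) = (0, -2/5, 1/5)

Set up U = [u_1 | ... | u_1] ∈ R^(3×1). The projector onto W = col(U) is P = U (U^T U)^(-1) U^T.
Compute U^T U =
  [5],
and U^T v = (1).
Solve U^T U · c = U^T v for the coefficients: c = (1/5). The projection is proj_W(v) = U c.
Check: (v - proj_W(v)) · u_1 = 0  (should be 0).
Result: proj_W(v) = (0, -2/5, 1/5).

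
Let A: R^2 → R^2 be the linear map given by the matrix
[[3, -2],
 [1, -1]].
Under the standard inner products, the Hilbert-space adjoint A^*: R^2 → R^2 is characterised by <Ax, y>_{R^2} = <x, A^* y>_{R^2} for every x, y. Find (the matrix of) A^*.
A^* = A^T =
[[3, 1],
 [-2, -1]]

For real matrices with standard dot products, the defining identity <Ax, y> = <x, A^* y> gives (Ax)^T y = x^T (A^*) y, i.e. x^T A^T y = x^T (A^*) y. Since this holds for all x, y, we must have A^* = A^T. Therefore
A^* =
[[3, 1],
 [-2, -1]].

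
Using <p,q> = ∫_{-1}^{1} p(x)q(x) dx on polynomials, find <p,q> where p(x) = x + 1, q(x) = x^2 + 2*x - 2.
<p,q> = -2

Expand the product: p(x)·q(x) = x^3 + 3*x^2 - 2.
∫_{-1}^{1} of each monomial x^k gives [2/(k+1) if k even, 0 if k odd]. Integrating term-by-term (or equivalently evaluating the antiderivative F(x) = x^4/4 + x^3 - 2*x at the endpoints):
  F(1) − F(−1) = -3/4 − (5/4) = -2.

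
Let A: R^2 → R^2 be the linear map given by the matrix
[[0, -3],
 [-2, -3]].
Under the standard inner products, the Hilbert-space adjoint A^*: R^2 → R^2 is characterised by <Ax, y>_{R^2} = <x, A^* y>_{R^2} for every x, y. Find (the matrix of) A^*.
A^* = A^T =
[[0, -2],
 [-3, -3]]

For real matrices with standard dot products, the defining identity <Ax, y> = <x, A^* y> gives (Ax)^T y = x^T (A^*) y, i.e. x^T A^T y = x^T (A^*) y. Since this holds for all x, y, we must have A^* = A^T. Therefore
A^* =
[[0, -2],
 [-3, -3]].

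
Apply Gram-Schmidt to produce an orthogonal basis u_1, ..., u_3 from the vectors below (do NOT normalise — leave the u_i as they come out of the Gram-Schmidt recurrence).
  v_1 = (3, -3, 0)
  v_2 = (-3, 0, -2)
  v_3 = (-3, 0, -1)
Orthogonal basis:
  u_1 = (3, -3, 0)
  u_2 = (-3/2, -3/2, -2)
  u_3 = (-6/17, -6/17, 9/17)

Apply the Gram-Schmidt recurrence
  u_1 = v_1
  u_i = v_i − Σ_{j<i} ((v_i · u_j) / (u_j · u_j)) · u_j.

Step by step this gives:
  u_1 = (3, -3, 0)
  u_2 = (-3/2, -3/2, -2)
  u_3 = (-6/17, -6/17, 9/17)

Orthogonality check:
  u_2 · u_1 = 0 (should be 0)
  u_3 · u_1 = 0 (should be 0)
  u_3 · u_2 = 0 (should be 0)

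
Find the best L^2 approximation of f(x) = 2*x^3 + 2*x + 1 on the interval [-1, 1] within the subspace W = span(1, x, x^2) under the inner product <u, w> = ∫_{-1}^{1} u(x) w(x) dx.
g(x) = 16*x/5 + 1

The best approximation g ∈ W is the orthogonal projection of f onto W. Writing g = a_0 + a_1 x + a_2 x^2, the coefficients solve the normal equations G · a = b where
  G_{ij} = <φ_i, φ_j> and b_i = <f, φ_i>, with φ_0 = 1, φ_1 = x, φ_2 = x^2.
G =
  [2, 0, 2/3]
  [0, 2/3, 0]
  [2/3, 0, 2/5],
b = (2, 32/15, 2/3).
Solving gives a_0 = 1, a_1 = 16/5, a_2 = 0, so
  g(x) = 16*x/5 + 1.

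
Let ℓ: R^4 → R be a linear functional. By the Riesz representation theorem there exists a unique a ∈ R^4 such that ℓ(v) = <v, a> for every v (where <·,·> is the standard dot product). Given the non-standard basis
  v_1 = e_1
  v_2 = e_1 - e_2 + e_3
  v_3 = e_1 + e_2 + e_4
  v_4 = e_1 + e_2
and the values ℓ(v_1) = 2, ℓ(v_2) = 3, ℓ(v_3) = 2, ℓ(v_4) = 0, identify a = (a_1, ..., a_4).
a = (2, -2, -1, 2)

Write a = (a_1, ..., a_4) in the standard basis. For each basis vector v_i, ℓ(v_i) = <v_i, a> is a linear equation in the a_j's. Collect the n equations into a matrix system V a = ℓ, where row i of V is v_i (expressed in the standard basis). Since V is invertible (lower-triangular with 1s on the diagonal, up to permutation), solve by back-substitution:
  V =
[[1, 0, 0, 0],
 [1, -1, 1, 0],
 [1, 1, 0, 1],
 [1, 1, 0, 0]]
  V a = (2, 3, 2, 0)
Solving gives a = (2, -2, -1, 2).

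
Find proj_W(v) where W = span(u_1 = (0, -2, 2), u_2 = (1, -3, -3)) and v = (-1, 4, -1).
proj_W(v) = (-10/19, 155/38, -35/38)

Set up U = [u_1 | ... | u_2] ∈ R^(3×2). The projector onto W = col(U) is P = U (U^T U)^(-1) U^T.
Compute U^T U =
  [8, 0]
  [0, 19],
and U^T v = (-10, -10).
Solve U^T U · c = U^T v for the coefficients: c = (-5/4, -10/19). The projection is proj_W(v) = U c.
Check: (v - proj_W(v)) · u_1 = 0  (should be 0).
Check: (v - proj_W(v)) · u_2 = 0  (should be 0).
Result: proj_W(v) = (-10/19, 155/38, -35/38).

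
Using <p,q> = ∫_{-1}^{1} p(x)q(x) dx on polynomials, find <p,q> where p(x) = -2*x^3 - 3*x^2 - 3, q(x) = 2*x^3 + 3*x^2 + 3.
<p,q> = -1216/35

Expand the product: p(x)·q(x) = -4*x^6 - 12*x^5 - 9*x^4 - 12*x^3 - 18*x^2 - 9.
∫_{-1}^{1} of each monomial x^k gives [2/(k+1) if k even, 0 if k odd]. Integrating term-by-term (or equivalently evaluating the antiderivative F(x) = -4*x^7/7 - 2*x^6 - 9*x^5/5 - 3*x^4 - 6*x^3 - 9*x at the endpoints):
  F(1) − F(−1) = -783/35 − (433/35) = -1216/35.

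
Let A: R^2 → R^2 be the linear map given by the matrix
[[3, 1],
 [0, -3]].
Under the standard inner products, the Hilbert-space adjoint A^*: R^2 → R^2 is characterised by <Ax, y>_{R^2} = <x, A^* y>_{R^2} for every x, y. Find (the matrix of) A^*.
A^* = A^T =
[[3, 0],
 [1, -3]]

For real matrices with standard dot products, the defining identity <Ax, y> = <x, A^* y> gives (Ax)^T y = x^T (A^*) y, i.e. x^T A^T y = x^T (A^*) y. Since this holds for all x, y, we must have A^* = A^T. Therefore
A^* =
[[3, 0],
 [1, -3]].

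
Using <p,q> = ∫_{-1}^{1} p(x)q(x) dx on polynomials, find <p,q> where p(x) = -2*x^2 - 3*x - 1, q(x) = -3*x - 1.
<p,q> = 28/3

Expand the product: p(x)·q(x) = 6*x^3 + 11*x^2 + 6*x + 1.
∫_{-1}^{1} of each monomial x^k gives [2/(k+1) if k even, 0 if k odd]. Integrating term-by-term (or equivalently evaluating the antiderivative F(x) = 3*x^4/2 + 11*x^3/3 + 3*x^2 + x at the endpoints):
  F(1) − F(−1) = 55/6 − (-1/6) = 28/3.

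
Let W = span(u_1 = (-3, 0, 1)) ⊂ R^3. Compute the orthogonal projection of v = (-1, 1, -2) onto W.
proj_W(v) = (-3/10, 0, 1/10)

Set up U = [u_1 | ... | u_1] ∈ R^(3×1). The projector onto W = col(U) is P = U (U^T U)^(-1) U^T.
Compute U^T U =
  [10],
and U^T v = (1).
Solve U^T U · c = U^T v for the coefficients: c = (1/10). The projection is proj_W(v) = U c.
Check: (v - proj_W(v)) · u_1 = 0  (should be 0).
Result: proj_W(v) = (-3/10, 0, 1/10).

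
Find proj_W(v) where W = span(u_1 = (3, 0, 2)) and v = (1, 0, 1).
proj_W(v) = (15/13, 0, 10/13)

Set up U = [u_1 | ... | u_1] ∈ R^(3×1). The projector onto W = col(U) is P = U (U^T U)^(-1) U^T.
Compute U^T U =
  [13],
and U^T v = (5).
Solve U^T U · c = U^T v for the coefficients: c = (5/13). The projection is proj_W(v) = U c.
Check: (v - proj_W(v)) · u_1 = 0  (should be 0).
Result: proj_W(v) = (15/13, 0, 10/13).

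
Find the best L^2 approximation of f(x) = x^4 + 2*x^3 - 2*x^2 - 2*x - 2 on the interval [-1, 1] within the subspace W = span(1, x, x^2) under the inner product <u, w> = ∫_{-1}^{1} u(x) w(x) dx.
g(x) = -8*x^2/7 - 4*x/5 - 73/35

The best approximation g ∈ W is the orthogonal projection of f onto W. Writing g = a_0 + a_1 x + a_2 x^2, the coefficients solve the normal equations G · a = b where
  G_{ij} = <φ_i, φ_j> and b_i = <f, φ_i>, with φ_0 = 1, φ_1 = x, φ_2 = x^2.
G =
  [2, 0, 2/3]
  [0, 2/3, 0]
  [2/3, 0, 2/5],
b = (-74/15, -8/15, -194/105).
Solving gives a_0 = -73/35, a_1 = -4/5, a_2 = -8/7, so
  g(x) = -8*x^2/7 - 4*x/5 - 73/35.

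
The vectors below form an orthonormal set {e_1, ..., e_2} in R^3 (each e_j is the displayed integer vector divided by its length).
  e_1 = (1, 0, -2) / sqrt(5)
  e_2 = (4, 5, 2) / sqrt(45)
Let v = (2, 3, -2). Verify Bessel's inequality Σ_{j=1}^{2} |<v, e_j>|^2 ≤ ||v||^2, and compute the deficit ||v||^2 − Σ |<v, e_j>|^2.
Σ |<v, e_j>|^2 = 137/9; ||v||^2 = 17; deficit = 16/9

Write each e_j = u_j / sqrt(<u_j, u_j>) where u_j is the displayed integer vector. Then <v, e_j> = <v, u_j> / sqrt(<u_j, u_j>), so |<v, e_j>|^2 = <v, u_j>^2 / <u_j, u_j>.
Coefficients: <v, e_1> = 6/sqrt(5), <v, e_2> = 19/sqrt(45).
Square and sum: Σ |<v, e_j>|^2 = 137/9.
Compute ||v||^2 = v·v = 17.
Deficit = 17 − 137/9 = 16/9 ≥ 0, confirming Bessel's inequality. (The deficit equals ||v − Σ <v,e_j> e_j||^2, the squared distance from v to span{e_j}.)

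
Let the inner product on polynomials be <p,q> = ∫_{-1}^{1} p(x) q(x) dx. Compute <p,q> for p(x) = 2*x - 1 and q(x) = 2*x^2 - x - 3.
<p,q> = 10/3

Expand the product: p(x)·q(x) = 4*x^3 - 4*x^2 - 5*x + 3.
∫_{-1}^{1} of each monomial x^k gives [2/(k+1) if k even, 0 if k odd]. Integrating term-by-term (or equivalently evaluating the antiderivative F(x) = x^4 - 4*x^3/3 - 5*x^2/2 + 3*x at the endpoints):
  F(1) − F(−1) = 1/6 − (-19/6) = 10/3.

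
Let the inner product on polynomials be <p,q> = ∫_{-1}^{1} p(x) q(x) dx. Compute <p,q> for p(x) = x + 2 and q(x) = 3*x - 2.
<p,q> = -6

Expand the product: p(x)·q(x) = 3*x^2 + 4*x - 4.
∫_{-1}^{1} of each monomial x^k gives [2/(k+1) if k even, 0 if k odd]. Integrating term-by-term (or equivalently evaluating the antiderivative F(x) = x^3 + 2*x^2 - 4*x at the endpoints):
  F(1) − F(−1) = -1 − (5) = -6.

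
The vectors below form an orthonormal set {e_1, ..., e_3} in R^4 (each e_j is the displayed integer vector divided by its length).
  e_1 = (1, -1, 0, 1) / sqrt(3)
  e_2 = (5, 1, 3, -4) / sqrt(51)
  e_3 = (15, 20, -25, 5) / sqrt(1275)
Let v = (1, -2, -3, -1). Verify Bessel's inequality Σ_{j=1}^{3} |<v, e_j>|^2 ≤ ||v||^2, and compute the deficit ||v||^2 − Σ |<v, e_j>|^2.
Σ |<v, e_j>|^2 = 3; ||v||^2 = 15; deficit = 12

Write each e_j = u_j / sqrt(<u_j, u_j>) where u_j is the displayed integer vector. Then <v, e_j> = <v, u_j> / sqrt(<u_j, u_j>), so |<v, e_j>|^2 = <v, u_j>^2 / <u_j, u_j>.
Coefficients: <v, e_1> = 2/sqrt(3), <v, e_2> = -2/sqrt(51), <v, e_3> = 45/sqrt(1275).
Square and sum: Σ |<v, e_j>|^2 = 3.
Compute ||v||^2 = v·v = 15.
Deficit = 15 − 3 = 12 ≥ 0, confirming Bessel's inequality. (The deficit equals ||v − Σ <v,e_j> e_j||^2, the squared distance from v to span{e_j}.)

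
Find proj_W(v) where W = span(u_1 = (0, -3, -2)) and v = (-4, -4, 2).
proj_W(v) = (0, -24/13, -16/13)

Set up U = [u_1 | ... | u_1] ∈ R^(3×1). The projector onto W = col(U) is P = U (U^T U)^(-1) U^T.
Compute U^T U =
  [13],
and U^T v = (8).
Solve U^T U · c = U^T v for the coefficients: c = (8/13). The projection is proj_W(v) = U c.
Check: (v - proj_W(v)) · u_1 = 0  (should be 0).
Result: proj_W(v) = (0, -24/13, -16/13).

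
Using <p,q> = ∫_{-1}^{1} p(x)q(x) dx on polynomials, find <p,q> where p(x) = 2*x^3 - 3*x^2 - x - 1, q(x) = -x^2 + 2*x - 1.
<p,q> = 92/15

Expand the product: p(x)·q(x) = -2*x^5 + 7*x^4 - 7*x^3 + 2*x^2 - x + 1.
∫_{-1}^{1} of each monomial x^k gives [2/(k+1) if k even, 0 if k odd]. Integrating term-by-term (or equivalently evaluating the antiderivative F(x) = -x^6/3 + 7*x^5/5 - 7*x^4/4 + 2*x^3/3 - x^2/2 + x at the endpoints):
  F(1) − F(−1) = 29/60 − (-113/20) = 92/15.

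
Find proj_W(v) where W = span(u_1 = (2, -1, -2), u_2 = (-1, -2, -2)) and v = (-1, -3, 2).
proj_W(v) = (-9/5, -3/5, 0)

Set up U = [u_1 | ... | u_2] ∈ R^(3×2). The projector onto W = col(U) is P = U (U^T U)^(-1) U^T.
Compute U^T U =
  [9, 4]
  [4, 9],
and U^T v = (-3, 3).
Solve U^T U · c = U^T v for the coefficients: c = (-3/5, 3/5). The projection is proj_W(v) = U c.
Check: (v - proj_W(v)) · u_1 = 0  (should be 0).
Check: (v - proj_W(v)) · u_2 = 0  (should be 0).
Result: proj_W(v) = (-9/5, -3/5, 0).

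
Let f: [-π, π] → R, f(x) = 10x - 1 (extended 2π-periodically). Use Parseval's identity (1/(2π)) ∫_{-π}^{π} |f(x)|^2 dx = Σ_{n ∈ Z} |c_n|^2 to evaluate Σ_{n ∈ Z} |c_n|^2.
Σ |c_n|^2 = 100π^2/3 + 1

Expand and integrate term by term over [-π, π]:
  ∫ (10x)^2 dx = 100·(2π^3/3); ∫ 2·10·(-1)·x dx = 0 (odd integrand); ∫ (-1)^2 dx = 1·2π.
So (1/(2π)) ∫_{-π}^{π} (10x - 1)^2 dx = 100π^2/3 + 1 = 100π^2/3 + 1.
Parseval ⇒ Σ |c_n|^2 = 100π^2/3 + 1.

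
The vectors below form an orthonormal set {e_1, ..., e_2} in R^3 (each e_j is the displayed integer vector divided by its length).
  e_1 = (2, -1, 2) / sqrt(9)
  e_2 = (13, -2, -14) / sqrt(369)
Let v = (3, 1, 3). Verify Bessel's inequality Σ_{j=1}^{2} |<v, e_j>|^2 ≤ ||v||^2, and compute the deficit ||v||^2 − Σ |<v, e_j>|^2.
Σ |<v, e_j>|^2 = 554/41; ||v||^2 = 19; deficit = 225/41

Write each e_j = u_j / sqrt(<u_j, u_j>) where u_j is the displayed integer vector. Then <v, e_j> = <v, u_j> / sqrt(<u_j, u_j>), so |<v, e_j>|^2 = <v, u_j>^2 / <u_j, u_j>.
Coefficients: <v, e_1> = 11/sqrt(9), <v, e_2> = -5/sqrt(369).
Square and sum: Σ |<v, e_j>|^2 = 554/41.
Compute ||v||^2 = v·v = 19.
Deficit = 19 − 554/41 = 225/41 ≥ 0, confirming Bessel's inequality. (The deficit equals ||v − Σ <v,e_j> e_j||^2, the squared distance from v to span{e_j}.)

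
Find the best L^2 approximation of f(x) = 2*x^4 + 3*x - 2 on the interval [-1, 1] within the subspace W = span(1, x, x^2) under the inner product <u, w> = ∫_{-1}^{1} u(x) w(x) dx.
g(x) = 12*x^2/7 + 3*x - 76/35

The best approximation g ∈ W is the orthogonal projection of f onto W. Writing g = a_0 + a_1 x + a_2 x^2, the coefficients solve the normal equations G · a = b where
  G_{ij} = <φ_i, φ_j> and b_i = <f, φ_i>, with φ_0 = 1, φ_1 = x, φ_2 = x^2.
G =
  [2, 0, 2/3]
  [0, 2/3, 0]
  [2/3, 0, 2/5],
b = (-16/5, 2, -16/21).
Solving gives a_0 = -76/35, a_1 = 3, a_2 = 12/7, so
  g(x) = 12*x^2/7 + 3*x - 76/35.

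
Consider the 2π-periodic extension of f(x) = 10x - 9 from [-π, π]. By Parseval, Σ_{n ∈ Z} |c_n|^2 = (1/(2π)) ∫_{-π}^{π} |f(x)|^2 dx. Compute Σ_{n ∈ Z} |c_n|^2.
Σ |c_n|^2 = 100π^2/3 + 81

Expand and integrate term by term over [-π, π]:
  ∫ (10x)^2 dx = 100·(2π^3/3); ∫ 2·10·(-9)·x dx = 0 (odd integrand); ∫ (-9)^2 dx = 81·2π.
So (1/(2π)) ∫_{-π}^{π} (10x - 9)^2 dx = 100π^2/3 + 81 = 100π^2/3 + 81.
Parseval ⇒ Σ |c_n|^2 = 100π^2/3 + 81.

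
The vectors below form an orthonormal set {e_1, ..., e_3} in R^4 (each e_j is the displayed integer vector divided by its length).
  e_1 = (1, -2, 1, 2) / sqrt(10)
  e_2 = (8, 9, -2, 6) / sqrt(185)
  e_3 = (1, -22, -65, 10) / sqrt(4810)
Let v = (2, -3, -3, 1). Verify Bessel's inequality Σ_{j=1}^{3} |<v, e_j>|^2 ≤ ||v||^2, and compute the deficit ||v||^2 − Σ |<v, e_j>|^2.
Σ |<v, e_j>|^2 = 102/5; ||v||^2 = 23; deficit = 13/5

Write each e_j = u_j / sqrt(<u_j, u_j>) where u_j is the displayed integer vector. Then <v, e_j> = <v, u_j> / sqrt(<u_j, u_j>), so |<v, e_j>|^2 = <v, u_j>^2 / <u_j, u_j>.
Coefficients: <v, e_1> = 7/sqrt(10), <v, e_2> = 1/sqrt(185), <v, e_3> = 273/sqrt(4810).
Square and sum: Σ |<v, e_j>|^2 = 102/5.
Compute ||v||^2 = v·v = 23.
Deficit = 23 − 102/5 = 13/5 ≥ 0, confirming Bessel's inequality. (The deficit equals ||v − Σ <v,e_j> e_j||^2, the squared distance from v to span{e_j}.)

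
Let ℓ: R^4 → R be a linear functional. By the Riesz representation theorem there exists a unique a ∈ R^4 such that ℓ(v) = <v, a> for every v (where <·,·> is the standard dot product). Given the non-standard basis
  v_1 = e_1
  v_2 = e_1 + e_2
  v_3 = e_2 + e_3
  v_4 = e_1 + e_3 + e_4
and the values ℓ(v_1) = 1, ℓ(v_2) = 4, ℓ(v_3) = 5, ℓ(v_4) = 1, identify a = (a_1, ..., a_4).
a = (1, 3, 2, -2)

Write a = (a_1, ..., a_4) in the standard basis. For each basis vector v_i, ℓ(v_i) = <v_i, a> is a linear equation in the a_j's. Collect the n equations into a matrix system V a = ℓ, where row i of V is v_i (expressed in the standard basis). Since V is invertible (lower-triangular with 1s on the diagonal, up to permutation), solve by back-substitution:
  V =
[[1, 0, 0, 0],
 [1, 1, 0, 0],
 [0, 1, 1, 0],
 [1, 0, 1, 1]]
  V a = (1, 4, 5, 1)
Solving gives a = (1, 3, 2, -2).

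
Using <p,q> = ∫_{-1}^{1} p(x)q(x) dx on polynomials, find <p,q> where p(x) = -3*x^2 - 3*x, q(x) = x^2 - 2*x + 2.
<p,q> = -6/5

Expand the product: p(x)·q(x) = -3*x^4 + 3*x^3 - 6*x.
∫_{-1}^{1} of each monomial x^k gives [2/(k+1) if k even, 0 if k odd]. Integrating term-by-term (or equivalently evaluating the antiderivative F(x) = -3*x^5/5 + 3*x^4/4 - 3*x^2 at the endpoints):
  F(1) − F(−1) = -57/20 − (-33/20) = -6/5.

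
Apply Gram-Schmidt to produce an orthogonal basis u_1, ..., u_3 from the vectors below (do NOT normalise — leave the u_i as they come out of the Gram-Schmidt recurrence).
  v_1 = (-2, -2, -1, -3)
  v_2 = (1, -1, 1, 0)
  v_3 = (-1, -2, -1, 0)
Orthogonal basis:
  u_1 = (-2, -2, -1, -3)
  u_2 = (8/9, -10/9, 17/18, -1/6)
  u_3 = (-18/53, -57/53, -39/53, 63/53)

Apply the Gram-Schmidt recurrence
  u_1 = v_1
  u_i = v_i − Σ_{j<i} ((v_i · u_j) / (u_j · u_j)) · u_j.

Step by step this gives:
  u_1 = (-2, -2, -1, -3)
  u_2 = (8/9, -10/9, 17/18, -1/6)
  u_3 = (-18/53, -57/53, -39/53, 63/53)

Orthogonality check:
  u_2 · u_1 = 0 (should be 0)
  u_3 · u_1 = 0 (should be 0)
  u_3 · u_2 = 0 (should be 0)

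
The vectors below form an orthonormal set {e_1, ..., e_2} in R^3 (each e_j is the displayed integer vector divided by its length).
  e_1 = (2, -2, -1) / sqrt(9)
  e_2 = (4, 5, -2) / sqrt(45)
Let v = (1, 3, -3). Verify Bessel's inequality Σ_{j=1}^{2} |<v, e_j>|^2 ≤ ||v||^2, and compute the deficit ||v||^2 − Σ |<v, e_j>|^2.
Σ |<v, e_j>|^2 = 14; ||v||^2 = 19; deficit = 5

Write each e_j = u_j / sqrt(<u_j, u_j>) where u_j is the displayed integer vector. Then <v, e_j> = <v, u_j> / sqrt(<u_j, u_j>), so |<v, e_j>|^2 = <v, u_j>^2 / <u_j, u_j>.
Coefficients: <v, e_1> = -1/sqrt(9), <v, e_2> = 25/sqrt(45).
Square and sum: Σ |<v, e_j>|^2 = 14.
Compute ||v||^2 = v·v = 19.
Deficit = 19 − 14 = 5 ≥ 0, confirming Bessel's inequality. (The deficit equals ||v − Σ <v,e_j> e_j||^2, the squared distance from v to span{e_j}.)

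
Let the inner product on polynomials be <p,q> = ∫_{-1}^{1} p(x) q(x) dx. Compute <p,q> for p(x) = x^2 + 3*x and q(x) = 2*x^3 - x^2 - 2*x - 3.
<p,q> = -4

Expand the product: p(x)·q(x) = 2*x^5 + 5*x^4 - 5*x^3 - 9*x^2 - 9*x.
∫_{-1}^{1} of each monomial x^k gives [2/(k+1) if k even, 0 if k odd]. Integrating term-by-term (or equivalently evaluating the antiderivative F(x) = x^6/3 + x^5 - 5*x^4/4 - 3*x^3 - 9*x^2/2 at the endpoints):
  F(1) − F(−1) = -89/12 − (-41/12) = -4.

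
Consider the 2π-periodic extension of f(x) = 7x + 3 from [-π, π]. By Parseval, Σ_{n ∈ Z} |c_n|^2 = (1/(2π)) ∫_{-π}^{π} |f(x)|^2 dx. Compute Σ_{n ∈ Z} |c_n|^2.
Σ |c_n|^2 = 49π^2/3 + 9

Expand and integrate term by term over [-π, π]:
  ∫ (7x)^2 dx = 49·(2π^3/3); ∫ 2·7·(3)·x dx = 0 (odd integrand); ∫ 3^2 dx = 9·2π.
So (1/(2π)) ∫_{-π}^{π} (7x + 3)^2 dx = 49π^2/3 + 9 = 49π^2/3 + 9.
Parseval ⇒ Σ |c_n|^2 = 49π^2/3 + 9.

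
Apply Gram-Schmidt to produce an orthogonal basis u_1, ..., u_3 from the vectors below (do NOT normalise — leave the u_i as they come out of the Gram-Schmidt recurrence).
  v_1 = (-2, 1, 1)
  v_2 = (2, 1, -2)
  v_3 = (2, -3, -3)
Orthogonal basis:
  u_1 = (-2, 1, 1)
  u_2 = (1/3, 11/6, -7/6)
  u_3 = (-36/29, -24/29, -48/29)

Apply the Gram-Schmidt recurrence
  u_1 = v_1
  u_i = v_i − Σ_{j<i} ((v_i · u_j) / (u_j · u_j)) · u_j.

Step by step this gives:
  u_1 = (-2, 1, 1)
  u_2 = (1/3, 11/6, -7/6)
  u_3 = (-36/29, -24/29, -48/29)

Orthogonality check:
  u_2 · u_1 = 0 (should be 0)
  u_3 · u_1 = 0 (should be 0)
  u_3 · u_2 = 0 (should be 0)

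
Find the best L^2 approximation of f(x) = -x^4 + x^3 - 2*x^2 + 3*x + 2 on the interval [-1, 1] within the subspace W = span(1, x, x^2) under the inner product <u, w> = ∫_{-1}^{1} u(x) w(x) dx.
g(x) = -20*x^2/7 + 18*x/5 + 73/35

The best approximation g ∈ W is the orthogonal projection of f onto W. Writing g = a_0 + a_1 x + a_2 x^2, the coefficients solve the normal equations G · a = b where
  G_{ij} = <φ_i, φ_j> and b_i = <f, φ_i>, with φ_0 = 1, φ_1 = x, φ_2 = x^2.
G =
  [2, 0, 2/3]
  [0, 2/3, 0]
  [2/3, 0, 2/5],
b = (34/15, 12/5, 26/105).
Solving gives a_0 = 73/35, a_1 = 18/5, a_2 = -20/7, so
  g(x) = -20*x^2/7 + 18*x/5 + 73/35.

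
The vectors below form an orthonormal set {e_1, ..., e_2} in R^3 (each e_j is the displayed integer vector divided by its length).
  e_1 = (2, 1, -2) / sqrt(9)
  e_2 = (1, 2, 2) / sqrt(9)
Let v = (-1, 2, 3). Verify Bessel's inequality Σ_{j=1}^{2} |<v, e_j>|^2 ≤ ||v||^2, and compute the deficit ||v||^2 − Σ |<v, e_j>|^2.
Σ |<v, e_j>|^2 = 13; ||v||^2 = 14; deficit = 1

Write each e_j = u_j / sqrt(<u_j, u_j>) where u_j is the displayed integer vector. Then <v, e_j> = <v, u_j> / sqrt(<u_j, u_j>), so |<v, e_j>|^2 = <v, u_j>^2 / <u_j, u_j>.
Coefficients: <v, e_1> = -6/sqrt(9), <v, e_2> = 9/sqrt(9).
Square and sum: Σ |<v, e_j>|^2 = 13.
Compute ||v||^2 = v·v = 14.
Deficit = 14 − 13 = 1 ≥ 0, confirming Bessel's inequality. (The deficit equals ||v − Σ <v,e_j> e_j||^2, the squared distance from v to span{e_j}.)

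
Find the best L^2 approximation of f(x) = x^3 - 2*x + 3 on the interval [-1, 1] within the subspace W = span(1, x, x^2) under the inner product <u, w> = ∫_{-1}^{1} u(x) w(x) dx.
g(x) = 3 - 7*x/5

The best approximation g ∈ W is the orthogonal projection of f onto W. Writing g = a_0 + a_1 x + a_2 x^2, the coefficients solve the normal equations G · a = b where
  G_{ij} = <φ_i, φ_j> and b_i = <f, φ_i>, with φ_0 = 1, φ_1 = x, φ_2 = x^2.
G =
  [2, 0, 2/3]
  [0, 2/3, 0]
  [2/3, 0, 2/5],
b = (6, -14/15, 2).
Solving gives a_0 = 3, a_1 = -7/5, a_2 = 0, so
  g(x) = 3 - 7*x/5.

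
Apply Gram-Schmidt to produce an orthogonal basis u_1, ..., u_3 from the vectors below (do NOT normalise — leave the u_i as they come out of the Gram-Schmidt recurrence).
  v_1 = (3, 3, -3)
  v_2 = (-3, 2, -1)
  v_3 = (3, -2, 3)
Orthogonal basis:
  u_1 = (3, 3, -3)
  u_2 = (-3, 2, -1)
  u_3 = (5/21, 20/21, 25/21)

Apply the Gram-Schmidt recurrence
  u_1 = v_1
  u_i = v_i − Σ_{j<i} ((v_i · u_j) / (u_j · u_j)) · u_j.

Step by step this gives:
  u_1 = (3, 3, -3)
  u_2 = (-3, 2, -1)
  u_3 = (5/21, 20/21, 25/21)

Orthogonality check:
  u_2 · u_1 = 0 (should be 0)
  u_3 · u_1 = 0 (should be 0)
  u_3 · u_2 = 0 (should be 0)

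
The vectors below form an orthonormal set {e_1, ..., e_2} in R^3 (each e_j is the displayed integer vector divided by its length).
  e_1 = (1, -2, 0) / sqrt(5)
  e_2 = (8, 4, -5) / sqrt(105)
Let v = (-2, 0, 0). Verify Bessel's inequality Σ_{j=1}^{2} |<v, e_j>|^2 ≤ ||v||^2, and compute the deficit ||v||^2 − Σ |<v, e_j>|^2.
Σ |<v, e_j>|^2 = 68/21; ||v||^2 = 4; deficit = 16/21

Write each e_j = u_j / sqrt(<u_j, u_j>) where u_j is the displayed integer vector. Then <v, e_j> = <v, u_j> / sqrt(<u_j, u_j>), so |<v, e_j>|^2 = <v, u_j>^2 / <u_j, u_j>.
Coefficients: <v, e_1> = -2/sqrt(5), <v, e_2> = -16/sqrt(105).
Square and sum: Σ |<v, e_j>|^2 = 68/21.
Compute ||v||^2 = v·v = 4.
Deficit = 4 − 68/21 = 16/21 ≥ 0, confirming Bessel's inequality. (The deficit equals ||v − Σ <v,e_j> e_j||^2, the squared distance from v to span{e_j}.)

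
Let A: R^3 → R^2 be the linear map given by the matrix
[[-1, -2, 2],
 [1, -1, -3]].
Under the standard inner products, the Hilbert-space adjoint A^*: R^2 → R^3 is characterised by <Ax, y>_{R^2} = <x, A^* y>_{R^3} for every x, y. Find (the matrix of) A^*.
A^* = A^T =
[[-1, 1],
 [-2, -1],
 [2, -3]]

For real matrices with standard dot products, the defining identity <Ax, y> = <x, A^* y> gives (Ax)^T y = x^T (A^*) y, i.e. x^T A^T y = x^T (A^*) y. Since this holds for all x, y, we must have A^* = A^T. Therefore
A^* =
[[-1, 1],
 [-2, -1],
 [2, -3]].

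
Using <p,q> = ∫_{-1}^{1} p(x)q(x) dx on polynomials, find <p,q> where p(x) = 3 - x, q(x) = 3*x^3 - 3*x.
<p,q> = 4/5

Expand the product: p(x)·q(x) = -3*x^4 + 9*x^3 + 3*x^2 - 9*x.
∫_{-1}^{1} of each monomial x^k gives [2/(k+1) if k even, 0 if k odd]. Integrating term-by-term (or equivalently evaluating the antiderivative F(x) = -3*x^5/5 + 9*x^4/4 + x^3 - 9*x^2/2 at the endpoints):
  F(1) − F(−1) = -37/20 − (-53/20) = 4/5.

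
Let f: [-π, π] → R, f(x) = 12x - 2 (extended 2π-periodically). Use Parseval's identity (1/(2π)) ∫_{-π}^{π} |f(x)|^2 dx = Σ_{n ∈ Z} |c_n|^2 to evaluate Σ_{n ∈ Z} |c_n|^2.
Σ |c_n|^2 = 48π^2 + 4

Expand and integrate term by term over [-π, π]:
  ∫ (12x)^2 dx = 144·(2π^3/3); ∫ 2·12·(-2)·x dx = 0 (odd integrand); ∫ (-2)^2 dx = 4·2π.
So (1/(2π)) ∫_{-π}^{π} (12x - 2)^2 dx = 144π^2/3 + 4 = 48π^2 + 4.
Parseval ⇒ Σ |c_n|^2 = 48π^2 + 4.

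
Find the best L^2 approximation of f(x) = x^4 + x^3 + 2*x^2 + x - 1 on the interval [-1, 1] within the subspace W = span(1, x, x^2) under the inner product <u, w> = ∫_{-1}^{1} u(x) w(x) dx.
g(x) = 20*x^2/7 + 8*x/5 - 38/35

The best approximation g ∈ W is the orthogonal projection of f onto W. Writing g = a_0 + a_1 x + a_2 x^2, the coefficients solve the normal equations G · a = b where
  G_{ij} = <φ_i, φ_j> and b_i = <f, φ_i>, with φ_0 = 1, φ_1 = x, φ_2 = x^2.
G =
  [2, 0, 2/3]
  [0, 2/3, 0]
  [2/3, 0, 2/5],
b = (-4/15, 16/15, 44/105).
Solving gives a_0 = -38/35, a_1 = 8/5, a_2 = 20/7, so
  g(x) = 20*x^2/7 + 8*x/5 - 38/35.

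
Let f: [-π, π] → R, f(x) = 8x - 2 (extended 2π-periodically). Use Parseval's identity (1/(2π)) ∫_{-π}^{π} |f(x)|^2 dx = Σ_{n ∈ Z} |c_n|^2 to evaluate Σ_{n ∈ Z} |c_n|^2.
Σ |c_n|^2 = 64π^2/3 + 4

Expand and integrate term by term over [-π, π]:
  ∫ (8x)^2 dx = 64·(2π^3/3); ∫ 2·8·(-2)·x dx = 0 (odd integrand); ∫ (-2)^2 dx = 4·2π.
So (1/(2π)) ∫_{-π}^{π} (8x - 2)^2 dx = 64π^2/3 + 4 = 64π^2/3 + 4.
Parseval ⇒ Σ |c_n|^2 = 64π^2/3 + 4.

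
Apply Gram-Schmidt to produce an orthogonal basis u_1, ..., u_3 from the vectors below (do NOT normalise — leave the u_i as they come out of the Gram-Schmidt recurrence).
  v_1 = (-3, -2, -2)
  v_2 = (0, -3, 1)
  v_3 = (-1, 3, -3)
Orthogonal basis:
  u_1 = (-3, -2, -2)
  u_2 = (12/17, -43/17, 25/17)
  u_3 = (40/77, -15/77, -45/77)

Apply the Gram-Schmidt recurrence
  u_1 = v_1
  u_i = v_i − Σ_{j<i} ((v_i · u_j) / (u_j · u_j)) · u_j.

Step by step this gives:
  u_1 = (-3, -2, -2)
  u_2 = (12/17, -43/17, 25/17)
  u_3 = (40/77, -15/77, -45/77)

Orthogonality check:
  u_2 · u_1 = 0 (should be 0)
  u_3 · u_1 = 0 (should be 0)
  u_3 · u_2 = 0 (should be 0)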